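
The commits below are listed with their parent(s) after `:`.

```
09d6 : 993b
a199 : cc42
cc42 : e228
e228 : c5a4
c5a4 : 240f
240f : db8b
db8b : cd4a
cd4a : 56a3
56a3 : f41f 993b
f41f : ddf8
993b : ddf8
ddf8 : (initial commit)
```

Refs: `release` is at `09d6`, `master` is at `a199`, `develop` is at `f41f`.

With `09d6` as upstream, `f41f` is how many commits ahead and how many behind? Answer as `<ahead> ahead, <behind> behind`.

Reachable from f41f: {ddf8, f41f}.
Reachable from 09d6: {09d6, 993b, ddf8}.
Only in f41f's history (ahead): {f41f} — 1.
Only in 09d6's history (behind): {09d6, 993b} — 2.

1 ahead, 2 behind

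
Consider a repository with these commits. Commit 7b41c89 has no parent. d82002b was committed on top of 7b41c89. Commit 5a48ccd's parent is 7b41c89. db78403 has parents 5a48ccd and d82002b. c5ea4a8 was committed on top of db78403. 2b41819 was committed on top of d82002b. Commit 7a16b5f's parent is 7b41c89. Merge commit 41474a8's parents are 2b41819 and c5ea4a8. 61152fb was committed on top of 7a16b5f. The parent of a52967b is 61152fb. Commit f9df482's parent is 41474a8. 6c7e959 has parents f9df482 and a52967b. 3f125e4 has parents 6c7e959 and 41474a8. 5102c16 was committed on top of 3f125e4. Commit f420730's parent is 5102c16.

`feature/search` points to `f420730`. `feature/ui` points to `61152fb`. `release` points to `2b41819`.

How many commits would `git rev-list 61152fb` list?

3

Walking parent pointers from 61152fb: reachable set = {61152fb, 7a16b5f, 7b41c89}.
That is 3 commits.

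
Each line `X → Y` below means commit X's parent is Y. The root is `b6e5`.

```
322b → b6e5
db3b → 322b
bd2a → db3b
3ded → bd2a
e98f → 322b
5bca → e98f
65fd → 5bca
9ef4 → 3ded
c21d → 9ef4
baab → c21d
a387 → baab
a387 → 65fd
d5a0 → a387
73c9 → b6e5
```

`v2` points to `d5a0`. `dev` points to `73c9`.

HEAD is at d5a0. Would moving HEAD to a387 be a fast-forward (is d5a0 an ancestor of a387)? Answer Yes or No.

No

A fast-forward from d5a0 to a387 is possible iff d5a0 is an ancestor of a387.
Ancestors of a387: {322b, 3ded, 5bca, 65fd, 9ef4, a387, b6e5, baab, bd2a, c21d, db3b, e98f}.
d5a0 is not among them, so fast-forward is not possible.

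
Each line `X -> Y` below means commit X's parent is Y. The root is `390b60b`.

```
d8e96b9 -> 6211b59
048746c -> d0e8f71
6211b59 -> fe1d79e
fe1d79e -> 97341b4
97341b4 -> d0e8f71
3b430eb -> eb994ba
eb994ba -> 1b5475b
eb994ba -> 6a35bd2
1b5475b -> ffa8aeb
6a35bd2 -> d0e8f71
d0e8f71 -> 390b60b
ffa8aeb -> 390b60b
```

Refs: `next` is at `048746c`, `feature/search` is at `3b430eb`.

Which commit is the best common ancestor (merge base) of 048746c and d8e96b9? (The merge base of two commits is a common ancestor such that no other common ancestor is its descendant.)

d0e8f71

Ancestors of 048746c: {048746c, 390b60b, d0e8f71}.
Ancestors of d8e96b9: {390b60b, 6211b59, 97341b4, d0e8f71, d8e96b9, fe1d79e}.
Common ancestors: {390b60b, d0e8f71}.
Among these, d0e8f71 is not an ancestor of any other common ancestor — it is the merge base.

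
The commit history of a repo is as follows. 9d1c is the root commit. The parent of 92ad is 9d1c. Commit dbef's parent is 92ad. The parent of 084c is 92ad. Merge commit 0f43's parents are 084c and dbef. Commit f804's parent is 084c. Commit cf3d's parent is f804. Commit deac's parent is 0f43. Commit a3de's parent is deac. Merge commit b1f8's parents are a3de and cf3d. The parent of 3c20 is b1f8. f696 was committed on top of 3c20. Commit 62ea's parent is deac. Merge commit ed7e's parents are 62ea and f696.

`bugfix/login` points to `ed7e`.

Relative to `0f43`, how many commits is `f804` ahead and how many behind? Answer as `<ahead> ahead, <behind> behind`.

1 ahead, 2 behind

Reachable from f804: {084c, 92ad, 9d1c, f804}.
Reachable from 0f43: {084c, 0f43, 92ad, 9d1c, dbef}.
Only in f804's history (ahead): {f804} — 1.
Only in 0f43's history (behind): {0f43, dbef} — 2.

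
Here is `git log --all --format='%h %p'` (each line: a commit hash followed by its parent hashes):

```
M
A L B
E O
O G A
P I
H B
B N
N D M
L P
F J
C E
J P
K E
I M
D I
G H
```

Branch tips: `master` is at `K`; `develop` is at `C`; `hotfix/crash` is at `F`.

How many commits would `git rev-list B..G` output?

Reachable from G: {B, D, G, H, I, M, N}.
Reachable from B: {B, D, I, M, N}.
In G's history but not B's: {G, H} — 2 commits.

2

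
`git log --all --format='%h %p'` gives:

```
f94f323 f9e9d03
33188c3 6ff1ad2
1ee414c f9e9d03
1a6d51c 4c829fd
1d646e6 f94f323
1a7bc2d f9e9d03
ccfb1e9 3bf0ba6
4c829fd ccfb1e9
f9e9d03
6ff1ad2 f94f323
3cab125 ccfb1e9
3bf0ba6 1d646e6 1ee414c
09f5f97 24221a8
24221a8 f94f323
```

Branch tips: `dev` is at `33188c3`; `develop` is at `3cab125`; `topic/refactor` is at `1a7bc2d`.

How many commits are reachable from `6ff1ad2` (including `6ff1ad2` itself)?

3

Walking parent pointers from 6ff1ad2: reachable set = {6ff1ad2, f94f323, f9e9d03}.
That is 3 commits.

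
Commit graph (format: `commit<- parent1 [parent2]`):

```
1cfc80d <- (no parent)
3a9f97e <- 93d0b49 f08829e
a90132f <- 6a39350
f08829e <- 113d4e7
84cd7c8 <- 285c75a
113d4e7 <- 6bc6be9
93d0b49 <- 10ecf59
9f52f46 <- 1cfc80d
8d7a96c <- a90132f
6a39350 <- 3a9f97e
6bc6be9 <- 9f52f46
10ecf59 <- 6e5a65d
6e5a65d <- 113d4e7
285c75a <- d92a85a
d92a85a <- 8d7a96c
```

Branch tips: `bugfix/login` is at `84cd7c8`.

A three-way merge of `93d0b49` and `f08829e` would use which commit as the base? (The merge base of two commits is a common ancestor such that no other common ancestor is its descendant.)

113d4e7

Ancestors of 93d0b49: {10ecf59, 113d4e7, 1cfc80d, 6bc6be9, 6e5a65d, 93d0b49, 9f52f46}.
Ancestors of f08829e: {113d4e7, 1cfc80d, 6bc6be9, 9f52f46, f08829e}.
Common ancestors: {113d4e7, 1cfc80d, 6bc6be9, 9f52f46}.
Among these, 113d4e7 is not an ancestor of any other common ancestor — it is the merge base.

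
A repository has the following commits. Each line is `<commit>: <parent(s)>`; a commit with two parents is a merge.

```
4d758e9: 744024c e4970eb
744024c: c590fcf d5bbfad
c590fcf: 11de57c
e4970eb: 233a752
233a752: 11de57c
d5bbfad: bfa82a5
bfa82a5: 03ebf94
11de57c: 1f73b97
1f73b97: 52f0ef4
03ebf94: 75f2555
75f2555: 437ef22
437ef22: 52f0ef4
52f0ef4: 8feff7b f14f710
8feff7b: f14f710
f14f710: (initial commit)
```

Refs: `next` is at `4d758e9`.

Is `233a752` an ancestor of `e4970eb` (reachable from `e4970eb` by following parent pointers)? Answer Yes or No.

Ancestors of e4970eb (commits reachable by following parents): {11de57c, 1f73b97, 233a752, 52f0ef4, 8feff7b, e4970eb, f14f710}.
233a752 is in that set, so it is an ancestor of e4970eb.

Yes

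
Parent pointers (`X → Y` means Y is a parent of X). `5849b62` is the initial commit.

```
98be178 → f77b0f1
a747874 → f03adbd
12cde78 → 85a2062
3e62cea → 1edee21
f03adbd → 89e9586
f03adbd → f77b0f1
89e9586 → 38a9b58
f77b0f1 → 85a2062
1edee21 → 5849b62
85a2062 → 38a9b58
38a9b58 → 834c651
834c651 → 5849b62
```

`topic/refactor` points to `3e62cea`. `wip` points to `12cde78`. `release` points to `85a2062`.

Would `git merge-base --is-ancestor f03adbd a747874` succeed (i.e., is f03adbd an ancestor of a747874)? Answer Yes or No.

Yes

Ancestors of a747874 (commits reachable by following parents): {38a9b58, 5849b62, 834c651, 85a2062, 89e9586, a747874, f03adbd, f77b0f1}.
f03adbd is in that set, so it is an ancestor of a747874.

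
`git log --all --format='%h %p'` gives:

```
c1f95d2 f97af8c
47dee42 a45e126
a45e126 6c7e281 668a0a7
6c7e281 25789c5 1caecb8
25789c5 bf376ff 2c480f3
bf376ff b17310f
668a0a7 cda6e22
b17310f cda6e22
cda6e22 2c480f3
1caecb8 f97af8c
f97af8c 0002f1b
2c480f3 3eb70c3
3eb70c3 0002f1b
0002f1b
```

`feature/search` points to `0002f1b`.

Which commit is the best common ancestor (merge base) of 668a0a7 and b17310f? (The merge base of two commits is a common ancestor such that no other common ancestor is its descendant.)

Ancestors of 668a0a7: {0002f1b, 2c480f3, 3eb70c3, 668a0a7, cda6e22}.
Ancestors of b17310f: {0002f1b, 2c480f3, 3eb70c3, b17310f, cda6e22}.
Common ancestors: {0002f1b, 2c480f3, 3eb70c3, cda6e22}.
Among these, cda6e22 is not an ancestor of any other common ancestor — it is the merge base.

cda6e22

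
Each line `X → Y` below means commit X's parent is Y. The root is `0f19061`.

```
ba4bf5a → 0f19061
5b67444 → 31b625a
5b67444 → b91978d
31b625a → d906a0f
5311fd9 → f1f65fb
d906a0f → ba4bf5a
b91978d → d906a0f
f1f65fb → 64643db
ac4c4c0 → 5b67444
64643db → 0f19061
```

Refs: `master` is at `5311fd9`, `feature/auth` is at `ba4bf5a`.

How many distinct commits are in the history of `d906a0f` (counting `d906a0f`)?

3

Walking parent pointers from d906a0f: reachable set = {0f19061, ba4bf5a, d906a0f}.
That is 3 commits.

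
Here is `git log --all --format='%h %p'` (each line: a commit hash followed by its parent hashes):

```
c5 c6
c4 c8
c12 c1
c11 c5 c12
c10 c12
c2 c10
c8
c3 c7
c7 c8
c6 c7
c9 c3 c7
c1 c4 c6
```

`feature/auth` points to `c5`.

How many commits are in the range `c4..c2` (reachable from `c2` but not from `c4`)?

Reachable from c2: {c1, c10, c12, c2, c4, c6, c7, c8}.
Reachable from c4: {c4, c8}.
In c2's history but not c4's: {c1, c10, c12, c2, c6, c7} — 6 commits.

6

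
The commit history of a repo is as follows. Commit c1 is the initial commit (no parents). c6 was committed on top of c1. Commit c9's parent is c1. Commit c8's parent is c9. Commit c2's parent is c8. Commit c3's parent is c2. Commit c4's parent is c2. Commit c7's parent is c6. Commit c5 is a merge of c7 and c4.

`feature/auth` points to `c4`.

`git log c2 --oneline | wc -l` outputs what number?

Walking parent pointers from c2: reachable set = {c1, c2, c8, c9}.
That is 4 commits.

4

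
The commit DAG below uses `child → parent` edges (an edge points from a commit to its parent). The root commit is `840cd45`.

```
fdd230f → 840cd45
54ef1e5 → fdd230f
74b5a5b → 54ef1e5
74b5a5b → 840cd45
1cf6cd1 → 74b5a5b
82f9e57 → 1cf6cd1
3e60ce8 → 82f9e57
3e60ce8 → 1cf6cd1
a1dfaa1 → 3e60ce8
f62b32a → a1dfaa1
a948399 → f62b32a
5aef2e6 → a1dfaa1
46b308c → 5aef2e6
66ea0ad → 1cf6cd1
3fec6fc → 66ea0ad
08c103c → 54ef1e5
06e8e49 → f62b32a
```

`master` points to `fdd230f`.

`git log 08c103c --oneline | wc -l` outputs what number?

4

Walking parent pointers from 08c103c: reachable set = {08c103c, 54ef1e5, 840cd45, fdd230f}.
That is 4 commits.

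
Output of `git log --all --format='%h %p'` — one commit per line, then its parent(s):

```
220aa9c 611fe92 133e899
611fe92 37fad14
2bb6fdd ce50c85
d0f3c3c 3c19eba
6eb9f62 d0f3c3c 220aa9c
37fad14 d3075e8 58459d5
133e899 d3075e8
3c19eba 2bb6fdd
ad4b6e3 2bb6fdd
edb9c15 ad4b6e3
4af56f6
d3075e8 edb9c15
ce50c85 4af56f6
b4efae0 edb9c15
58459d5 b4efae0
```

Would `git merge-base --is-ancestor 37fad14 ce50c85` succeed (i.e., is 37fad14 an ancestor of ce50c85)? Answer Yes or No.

Ancestors of ce50c85: {4af56f6, ce50c85}.
37fad14 is not in that set, so it is not an ancestor of ce50c85.

No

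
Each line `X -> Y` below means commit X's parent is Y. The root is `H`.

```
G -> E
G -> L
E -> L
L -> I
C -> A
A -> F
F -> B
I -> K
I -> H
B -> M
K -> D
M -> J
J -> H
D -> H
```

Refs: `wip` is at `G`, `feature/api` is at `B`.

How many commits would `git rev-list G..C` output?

6

Reachable from C: {A, B, C, F, H, J, M}.
Reachable from G: {D, E, G, H, I, K, L}.
In C's history but not G's: {A, B, C, F, J, M} — 6 commits.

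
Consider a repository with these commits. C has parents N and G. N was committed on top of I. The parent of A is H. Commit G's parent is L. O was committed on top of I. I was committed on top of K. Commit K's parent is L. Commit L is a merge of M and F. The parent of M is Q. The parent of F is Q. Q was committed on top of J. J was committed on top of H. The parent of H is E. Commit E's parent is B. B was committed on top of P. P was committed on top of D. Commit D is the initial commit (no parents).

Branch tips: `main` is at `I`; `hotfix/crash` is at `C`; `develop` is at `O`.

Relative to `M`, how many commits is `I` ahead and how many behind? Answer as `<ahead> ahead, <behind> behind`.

4 ahead, 0 behind

Reachable from I: {B, D, E, F, H, I, J, K, L, M, P, Q}.
Reachable from M: {B, D, E, H, J, M, P, Q}.
Only in I's history (ahead): {F, I, K, L} — 4.
Only in M's history (behind): {} — 0.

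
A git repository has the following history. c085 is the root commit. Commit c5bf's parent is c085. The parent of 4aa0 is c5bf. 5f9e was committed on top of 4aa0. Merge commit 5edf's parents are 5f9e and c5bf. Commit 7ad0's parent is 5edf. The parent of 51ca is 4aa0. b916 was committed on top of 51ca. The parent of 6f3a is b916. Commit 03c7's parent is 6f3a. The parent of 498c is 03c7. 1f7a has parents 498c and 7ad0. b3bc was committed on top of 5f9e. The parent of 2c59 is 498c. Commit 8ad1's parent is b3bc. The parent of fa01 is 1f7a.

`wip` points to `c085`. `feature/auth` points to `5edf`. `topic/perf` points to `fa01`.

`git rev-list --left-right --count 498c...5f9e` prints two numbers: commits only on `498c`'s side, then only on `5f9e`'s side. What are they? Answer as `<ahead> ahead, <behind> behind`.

5 ahead, 1 behind

Reachable from 498c: {03c7, 498c, 4aa0, 51ca, 6f3a, b916, c085, c5bf}.
Reachable from 5f9e: {4aa0, 5f9e, c085, c5bf}.
Only in 498c's history (ahead): {03c7, 498c, 51ca, 6f3a, b916} — 5.
Only in 5f9e's history (behind): {5f9e} — 1.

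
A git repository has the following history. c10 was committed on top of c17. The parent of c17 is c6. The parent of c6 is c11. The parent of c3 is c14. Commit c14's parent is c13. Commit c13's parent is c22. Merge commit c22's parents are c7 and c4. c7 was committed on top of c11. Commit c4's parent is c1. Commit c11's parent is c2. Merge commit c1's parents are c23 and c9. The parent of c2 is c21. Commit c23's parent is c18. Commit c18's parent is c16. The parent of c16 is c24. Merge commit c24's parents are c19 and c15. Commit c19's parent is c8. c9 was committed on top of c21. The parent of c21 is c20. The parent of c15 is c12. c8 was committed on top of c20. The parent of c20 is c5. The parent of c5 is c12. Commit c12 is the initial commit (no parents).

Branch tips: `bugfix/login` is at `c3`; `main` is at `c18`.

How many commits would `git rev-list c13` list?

Walking parent pointers from c13: reachable set = {c1, c11, c12, c13, c15, c16, c18, c19, c2, c20, c21, c22, c23, c24, c4, c5, c7, c8, c9}.
That is 19 commits.

19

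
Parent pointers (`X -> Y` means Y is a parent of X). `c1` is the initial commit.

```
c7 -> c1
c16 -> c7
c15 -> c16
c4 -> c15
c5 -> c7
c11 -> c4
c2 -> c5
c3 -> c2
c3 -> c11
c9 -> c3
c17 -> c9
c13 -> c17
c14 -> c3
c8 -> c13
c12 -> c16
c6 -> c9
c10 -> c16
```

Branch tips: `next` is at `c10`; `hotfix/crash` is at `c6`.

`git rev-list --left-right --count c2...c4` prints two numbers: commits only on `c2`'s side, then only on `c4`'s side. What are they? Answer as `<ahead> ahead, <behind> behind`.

2 ahead, 3 behind

Reachable from c2: {c1, c2, c5, c7}.
Reachable from c4: {c1, c15, c16, c4, c7}.
Only in c2's history (ahead): {c2, c5} — 2.
Only in c4's history (behind): {c15, c16, c4} — 3.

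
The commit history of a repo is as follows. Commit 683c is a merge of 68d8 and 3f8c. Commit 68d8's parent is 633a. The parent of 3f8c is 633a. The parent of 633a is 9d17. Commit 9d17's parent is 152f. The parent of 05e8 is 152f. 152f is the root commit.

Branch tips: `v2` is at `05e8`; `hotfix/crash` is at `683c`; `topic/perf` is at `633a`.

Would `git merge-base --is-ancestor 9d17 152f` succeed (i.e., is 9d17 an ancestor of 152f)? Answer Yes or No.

Ancestors of 152f: {152f}.
9d17 is not in that set, so it is not an ancestor of 152f.

No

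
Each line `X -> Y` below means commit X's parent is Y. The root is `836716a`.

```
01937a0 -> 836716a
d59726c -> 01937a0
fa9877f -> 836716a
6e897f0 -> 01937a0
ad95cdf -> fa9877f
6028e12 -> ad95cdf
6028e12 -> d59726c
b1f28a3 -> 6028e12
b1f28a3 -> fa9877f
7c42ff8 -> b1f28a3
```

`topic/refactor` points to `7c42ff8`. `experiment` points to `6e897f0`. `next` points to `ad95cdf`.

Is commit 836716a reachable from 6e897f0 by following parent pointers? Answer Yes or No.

Ancestors of 6e897f0 (commits reachable by following parents): {01937a0, 6e897f0, 836716a}.
836716a is in that set, so it is an ancestor of 6e897f0.

Yes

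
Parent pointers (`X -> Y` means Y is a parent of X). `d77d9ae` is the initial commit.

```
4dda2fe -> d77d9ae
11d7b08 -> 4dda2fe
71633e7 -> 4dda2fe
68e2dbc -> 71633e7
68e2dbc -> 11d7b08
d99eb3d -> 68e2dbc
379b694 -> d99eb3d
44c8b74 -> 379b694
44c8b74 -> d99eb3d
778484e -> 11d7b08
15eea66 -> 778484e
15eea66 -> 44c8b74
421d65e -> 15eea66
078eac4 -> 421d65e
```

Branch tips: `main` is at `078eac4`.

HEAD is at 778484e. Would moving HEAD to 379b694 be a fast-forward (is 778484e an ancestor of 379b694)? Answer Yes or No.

A fast-forward from 778484e to 379b694 is possible iff 778484e is an ancestor of 379b694.
Ancestors of 379b694: {11d7b08, 379b694, 4dda2fe, 68e2dbc, 71633e7, d77d9ae, d99eb3d}.
778484e is not among them, so fast-forward is not possible.

No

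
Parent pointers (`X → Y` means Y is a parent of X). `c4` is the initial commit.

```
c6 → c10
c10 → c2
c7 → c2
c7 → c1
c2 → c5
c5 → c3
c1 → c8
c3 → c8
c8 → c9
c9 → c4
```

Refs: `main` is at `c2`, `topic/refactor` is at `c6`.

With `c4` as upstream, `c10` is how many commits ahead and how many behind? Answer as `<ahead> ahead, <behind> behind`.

6 ahead, 0 behind

Reachable from c10: {c10, c2, c3, c4, c5, c8, c9}.
Reachable from c4: {c4}.
Only in c10's history (ahead): {c10, c2, c3, c5, c8, c9} — 6.
Only in c4's history (behind): {} — 0.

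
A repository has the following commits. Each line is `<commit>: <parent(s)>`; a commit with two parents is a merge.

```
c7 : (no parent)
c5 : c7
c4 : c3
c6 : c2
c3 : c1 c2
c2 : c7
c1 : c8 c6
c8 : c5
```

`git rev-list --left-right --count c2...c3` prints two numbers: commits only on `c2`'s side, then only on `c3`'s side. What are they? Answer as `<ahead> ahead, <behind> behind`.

0 ahead, 5 behind

Reachable from c2: {c2, c7}.
Reachable from c3: {c1, c2, c3, c5, c6, c7, c8}.
Only in c2's history (ahead): {} — 0.
Only in c3's history (behind): {c1, c3, c5, c6, c8} — 5.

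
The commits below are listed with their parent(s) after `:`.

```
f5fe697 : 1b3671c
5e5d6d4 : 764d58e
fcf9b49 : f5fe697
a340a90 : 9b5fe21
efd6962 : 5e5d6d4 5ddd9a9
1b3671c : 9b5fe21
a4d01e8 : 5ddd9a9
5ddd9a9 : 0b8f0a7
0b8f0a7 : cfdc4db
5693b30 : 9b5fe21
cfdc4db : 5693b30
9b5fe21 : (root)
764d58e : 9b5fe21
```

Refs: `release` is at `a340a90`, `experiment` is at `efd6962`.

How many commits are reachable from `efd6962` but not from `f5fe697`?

7

Reachable from efd6962: {0b8f0a7, 5693b30, 5ddd9a9, 5e5d6d4, 764d58e, 9b5fe21, cfdc4db, efd6962}.
Reachable from f5fe697: {1b3671c, 9b5fe21, f5fe697}.
In efd6962's history but not f5fe697's: {0b8f0a7, 5693b30, 5ddd9a9, 5e5d6d4, 764d58e, cfdc4db, efd6962} — 7 commits.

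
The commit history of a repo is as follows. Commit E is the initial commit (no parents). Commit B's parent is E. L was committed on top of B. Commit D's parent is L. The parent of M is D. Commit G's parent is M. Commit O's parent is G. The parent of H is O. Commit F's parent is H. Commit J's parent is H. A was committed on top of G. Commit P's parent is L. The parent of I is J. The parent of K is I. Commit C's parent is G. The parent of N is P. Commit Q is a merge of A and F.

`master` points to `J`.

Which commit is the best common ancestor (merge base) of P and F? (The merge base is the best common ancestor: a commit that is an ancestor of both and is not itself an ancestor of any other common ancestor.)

Ancestors of P: {B, E, L, P}.
Ancestors of F: {B, D, E, F, G, H, L, M, O}.
Common ancestors: {B, E, L}.
Among these, L is not an ancestor of any other common ancestor — it is the merge base.

L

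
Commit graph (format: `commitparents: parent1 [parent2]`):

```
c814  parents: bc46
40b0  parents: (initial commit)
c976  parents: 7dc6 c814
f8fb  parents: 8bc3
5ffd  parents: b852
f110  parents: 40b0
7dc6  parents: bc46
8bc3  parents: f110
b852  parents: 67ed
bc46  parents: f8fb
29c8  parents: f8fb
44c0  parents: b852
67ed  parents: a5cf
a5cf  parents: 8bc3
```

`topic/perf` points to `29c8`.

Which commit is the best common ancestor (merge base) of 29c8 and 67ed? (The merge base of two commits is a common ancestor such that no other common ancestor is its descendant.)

Ancestors of 29c8: {29c8, 40b0, 8bc3, f110, f8fb}.
Ancestors of 67ed: {40b0, 67ed, 8bc3, a5cf, f110}.
Common ancestors: {40b0, 8bc3, f110}.
Among these, 8bc3 is not an ancestor of any other common ancestor — it is the merge base.

8bc3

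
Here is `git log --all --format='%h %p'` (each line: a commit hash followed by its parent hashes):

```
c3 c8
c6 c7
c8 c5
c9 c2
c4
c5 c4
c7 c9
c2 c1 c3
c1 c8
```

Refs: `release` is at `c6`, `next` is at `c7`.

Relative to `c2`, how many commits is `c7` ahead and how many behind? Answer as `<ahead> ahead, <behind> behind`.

2 ahead, 0 behind

Reachable from c7: {c1, c2, c3, c4, c5, c7, c8, c9}.
Reachable from c2: {c1, c2, c3, c4, c5, c8}.
Only in c7's history (ahead): {c7, c9} — 2.
Only in c2's history (behind): {} — 0.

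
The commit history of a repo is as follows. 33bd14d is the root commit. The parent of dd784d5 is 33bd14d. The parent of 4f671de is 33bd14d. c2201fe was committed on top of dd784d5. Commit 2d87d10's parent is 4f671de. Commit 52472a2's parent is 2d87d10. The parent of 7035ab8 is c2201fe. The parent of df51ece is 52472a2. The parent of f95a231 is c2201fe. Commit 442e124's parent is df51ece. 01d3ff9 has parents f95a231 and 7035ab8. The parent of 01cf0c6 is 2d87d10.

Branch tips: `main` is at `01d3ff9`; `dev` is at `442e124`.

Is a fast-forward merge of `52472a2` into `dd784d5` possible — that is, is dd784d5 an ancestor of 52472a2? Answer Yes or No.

A fast-forward from dd784d5 to 52472a2 is possible iff dd784d5 is an ancestor of 52472a2.
Ancestors of 52472a2: {2d87d10, 33bd14d, 4f671de, 52472a2}.
dd784d5 is not among them, so fast-forward is not possible.

No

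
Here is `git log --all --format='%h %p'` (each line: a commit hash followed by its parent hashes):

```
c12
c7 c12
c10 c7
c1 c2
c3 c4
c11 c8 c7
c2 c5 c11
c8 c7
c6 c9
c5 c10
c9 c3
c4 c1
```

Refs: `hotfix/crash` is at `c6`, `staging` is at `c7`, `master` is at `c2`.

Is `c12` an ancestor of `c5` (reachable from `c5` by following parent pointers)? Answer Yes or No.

Ancestors of c5 (commits reachable by following parents): {c10, c12, c5, c7}.
c12 is in that set, so it is an ancestor of c5.

Yes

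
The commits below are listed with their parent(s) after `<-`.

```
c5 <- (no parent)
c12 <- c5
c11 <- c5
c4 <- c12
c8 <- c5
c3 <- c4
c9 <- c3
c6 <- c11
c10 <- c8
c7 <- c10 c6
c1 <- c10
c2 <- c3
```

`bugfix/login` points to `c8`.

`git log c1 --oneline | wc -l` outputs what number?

Walking parent pointers from c1: reachable set = {c1, c10, c5, c8}.
That is 4 commits.

4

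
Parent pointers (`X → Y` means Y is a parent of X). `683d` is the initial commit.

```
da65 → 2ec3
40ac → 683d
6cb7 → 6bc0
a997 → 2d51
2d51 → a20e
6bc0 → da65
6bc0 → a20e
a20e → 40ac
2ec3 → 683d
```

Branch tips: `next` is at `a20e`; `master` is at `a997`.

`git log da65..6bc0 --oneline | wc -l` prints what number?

3

Reachable from 6bc0: {2ec3, 40ac, 683d, 6bc0, a20e, da65}.
Reachable from da65: {2ec3, 683d, da65}.
In 6bc0's history but not da65's: {40ac, 6bc0, a20e} — 3 commits.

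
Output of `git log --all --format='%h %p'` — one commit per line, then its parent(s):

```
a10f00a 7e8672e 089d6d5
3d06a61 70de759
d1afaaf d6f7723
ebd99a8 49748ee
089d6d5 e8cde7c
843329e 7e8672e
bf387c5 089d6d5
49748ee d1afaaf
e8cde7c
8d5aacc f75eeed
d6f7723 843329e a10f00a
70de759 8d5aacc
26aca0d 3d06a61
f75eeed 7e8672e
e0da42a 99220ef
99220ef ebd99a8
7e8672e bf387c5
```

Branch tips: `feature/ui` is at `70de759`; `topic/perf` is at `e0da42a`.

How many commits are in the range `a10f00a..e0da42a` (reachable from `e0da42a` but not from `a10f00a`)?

7

Reachable from e0da42a: {089d6d5, 49748ee, 7e8672e, 843329e, 99220ef, a10f00a, bf387c5, d1afaaf, d6f7723, e0da42a, e8cde7c, ebd99a8}.
Reachable from a10f00a: {089d6d5, 7e8672e, a10f00a, bf387c5, e8cde7c}.
In e0da42a's history but not a10f00a's: {49748ee, 843329e, 99220ef, d1afaaf, d6f7723, e0da42a, ebd99a8} — 7 commits.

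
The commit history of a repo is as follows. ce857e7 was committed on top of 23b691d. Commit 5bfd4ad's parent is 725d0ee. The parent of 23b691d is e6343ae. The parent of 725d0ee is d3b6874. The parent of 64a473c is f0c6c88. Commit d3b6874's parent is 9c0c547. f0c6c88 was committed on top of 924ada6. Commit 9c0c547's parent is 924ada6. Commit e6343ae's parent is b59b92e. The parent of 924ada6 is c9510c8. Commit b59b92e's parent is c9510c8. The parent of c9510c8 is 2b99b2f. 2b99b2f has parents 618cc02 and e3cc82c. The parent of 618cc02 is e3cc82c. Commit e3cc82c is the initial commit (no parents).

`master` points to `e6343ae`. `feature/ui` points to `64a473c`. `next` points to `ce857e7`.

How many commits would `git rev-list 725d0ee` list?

8

Walking parent pointers from 725d0ee: reachable set = {2b99b2f, 618cc02, 725d0ee, 924ada6, 9c0c547, c9510c8, d3b6874, e3cc82c}.
That is 8 commits.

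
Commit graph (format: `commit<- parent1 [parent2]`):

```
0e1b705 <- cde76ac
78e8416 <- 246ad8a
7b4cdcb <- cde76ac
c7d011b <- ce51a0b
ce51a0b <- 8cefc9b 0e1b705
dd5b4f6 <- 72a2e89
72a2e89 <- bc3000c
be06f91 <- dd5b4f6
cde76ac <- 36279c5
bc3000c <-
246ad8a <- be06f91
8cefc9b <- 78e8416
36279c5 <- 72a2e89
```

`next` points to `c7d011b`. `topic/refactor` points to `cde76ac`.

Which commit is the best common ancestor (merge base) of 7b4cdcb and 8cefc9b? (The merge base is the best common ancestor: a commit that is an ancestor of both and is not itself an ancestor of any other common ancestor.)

Ancestors of 7b4cdcb: {36279c5, 72a2e89, 7b4cdcb, bc3000c, cde76ac}.
Ancestors of 8cefc9b: {246ad8a, 72a2e89, 78e8416, 8cefc9b, bc3000c, be06f91, dd5b4f6}.
Common ancestors: {72a2e89, bc3000c}.
Among these, 72a2e89 is not an ancestor of any other common ancestor — it is the merge base.

72a2e89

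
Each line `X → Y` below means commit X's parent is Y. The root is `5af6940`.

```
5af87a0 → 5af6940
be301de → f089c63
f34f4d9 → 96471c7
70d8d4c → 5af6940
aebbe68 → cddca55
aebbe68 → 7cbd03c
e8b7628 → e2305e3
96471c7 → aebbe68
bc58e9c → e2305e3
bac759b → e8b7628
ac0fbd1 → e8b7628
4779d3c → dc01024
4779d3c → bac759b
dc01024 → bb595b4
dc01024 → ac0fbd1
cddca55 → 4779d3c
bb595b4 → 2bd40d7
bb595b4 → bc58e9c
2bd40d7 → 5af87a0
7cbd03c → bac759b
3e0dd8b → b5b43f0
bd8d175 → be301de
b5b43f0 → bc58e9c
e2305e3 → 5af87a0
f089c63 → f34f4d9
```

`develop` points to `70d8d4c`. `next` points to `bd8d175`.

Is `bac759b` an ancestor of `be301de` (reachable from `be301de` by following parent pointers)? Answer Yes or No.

Yes

Ancestors of be301de (commits reachable by following parents): {2bd40d7, 4779d3c, 5af6940, 5af87a0, 7cbd03c, 96471c7, ac0fbd1, aebbe68, bac759b, bb595b4, bc58e9c, be301de, cddca55, dc01024, e2305e3, e8b7628, f089c63, f34f4d9}.
bac759b is in that set, so it is an ancestor of be301de.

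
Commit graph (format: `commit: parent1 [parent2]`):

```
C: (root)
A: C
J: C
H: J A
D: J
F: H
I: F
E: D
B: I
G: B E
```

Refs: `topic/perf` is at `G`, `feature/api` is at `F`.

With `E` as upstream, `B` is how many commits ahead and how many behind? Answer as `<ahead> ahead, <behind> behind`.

5 ahead, 2 behind

Reachable from B: {A, B, C, F, H, I, J}.
Reachable from E: {C, D, E, J}.
Only in B's history (ahead): {A, B, F, H, I} — 5.
Only in E's history (behind): {D, E} — 2.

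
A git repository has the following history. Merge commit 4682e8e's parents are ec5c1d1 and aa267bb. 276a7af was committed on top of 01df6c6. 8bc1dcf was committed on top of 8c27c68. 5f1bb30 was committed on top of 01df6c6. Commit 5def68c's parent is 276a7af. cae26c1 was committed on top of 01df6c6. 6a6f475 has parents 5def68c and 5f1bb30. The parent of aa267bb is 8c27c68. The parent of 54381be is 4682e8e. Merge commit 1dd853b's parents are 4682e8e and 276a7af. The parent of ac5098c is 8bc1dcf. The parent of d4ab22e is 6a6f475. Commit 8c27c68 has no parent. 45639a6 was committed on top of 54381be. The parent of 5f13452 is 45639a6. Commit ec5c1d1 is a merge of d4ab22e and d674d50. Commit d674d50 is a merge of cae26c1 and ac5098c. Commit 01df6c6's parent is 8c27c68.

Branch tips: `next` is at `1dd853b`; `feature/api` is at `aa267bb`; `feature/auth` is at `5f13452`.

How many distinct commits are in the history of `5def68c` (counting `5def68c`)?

Walking parent pointers from 5def68c: reachable set = {01df6c6, 276a7af, 5def68c, 8c27c68}.
That is 4 commits.

4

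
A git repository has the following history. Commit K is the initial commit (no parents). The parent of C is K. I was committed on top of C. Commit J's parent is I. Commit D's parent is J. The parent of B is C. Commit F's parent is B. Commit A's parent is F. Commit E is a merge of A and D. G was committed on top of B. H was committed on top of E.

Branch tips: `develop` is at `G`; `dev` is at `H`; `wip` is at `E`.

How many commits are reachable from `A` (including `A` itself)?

5

Walking parent pointers from A: reachable set = {A, B, C, F, K}.
That is 5 commits.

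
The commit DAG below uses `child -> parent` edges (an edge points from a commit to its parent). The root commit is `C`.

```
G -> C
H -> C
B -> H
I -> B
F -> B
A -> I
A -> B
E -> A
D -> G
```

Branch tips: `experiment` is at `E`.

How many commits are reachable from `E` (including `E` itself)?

Walking parent pointers from E: reachable set = {A, B, C, E, H, I}.
That is 6 commits.

6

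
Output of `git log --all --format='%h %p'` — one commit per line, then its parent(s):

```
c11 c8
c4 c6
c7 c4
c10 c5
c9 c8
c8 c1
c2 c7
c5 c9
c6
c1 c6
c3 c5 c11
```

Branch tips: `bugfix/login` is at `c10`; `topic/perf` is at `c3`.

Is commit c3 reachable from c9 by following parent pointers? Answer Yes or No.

No

Ancestors of c9: {c1, c6, c8, c9}.
c3 is not in that set, so it is not an ancestor of c9.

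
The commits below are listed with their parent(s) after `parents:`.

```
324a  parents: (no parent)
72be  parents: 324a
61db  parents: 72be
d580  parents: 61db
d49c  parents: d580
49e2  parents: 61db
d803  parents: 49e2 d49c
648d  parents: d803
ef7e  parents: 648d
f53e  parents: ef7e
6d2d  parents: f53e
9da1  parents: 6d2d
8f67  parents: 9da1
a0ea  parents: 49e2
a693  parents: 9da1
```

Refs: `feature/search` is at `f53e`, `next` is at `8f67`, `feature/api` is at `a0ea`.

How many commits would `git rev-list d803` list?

7

Walking parent pointers from d803: reachable set = {324a, 49e2, 61db, 72be, d49c, d580, d803}.
That is 7 commits.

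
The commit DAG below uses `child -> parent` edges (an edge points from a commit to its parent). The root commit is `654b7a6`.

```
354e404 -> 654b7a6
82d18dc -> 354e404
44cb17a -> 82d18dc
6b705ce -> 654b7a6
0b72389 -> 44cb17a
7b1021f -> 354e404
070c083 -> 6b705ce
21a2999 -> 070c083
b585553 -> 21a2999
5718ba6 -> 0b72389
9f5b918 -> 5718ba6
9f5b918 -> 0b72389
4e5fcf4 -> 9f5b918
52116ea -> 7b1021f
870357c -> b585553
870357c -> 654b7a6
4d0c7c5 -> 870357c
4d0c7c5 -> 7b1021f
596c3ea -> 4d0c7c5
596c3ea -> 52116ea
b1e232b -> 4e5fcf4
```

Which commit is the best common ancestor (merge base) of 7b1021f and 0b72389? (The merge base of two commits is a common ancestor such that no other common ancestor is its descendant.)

354e404

Ancestors of 7b1021f: {354e404, 654b7a6, 7b1021f}.
Ancestors of 0b72389: {0b72389, 354e404, 44cb17a, 654b7a6, 82d18dc}.
Common ancestors: {354e404, 654b7a6}.
Among these, 354e404 is not an ancestor of any other common ancestor — it is the merge base.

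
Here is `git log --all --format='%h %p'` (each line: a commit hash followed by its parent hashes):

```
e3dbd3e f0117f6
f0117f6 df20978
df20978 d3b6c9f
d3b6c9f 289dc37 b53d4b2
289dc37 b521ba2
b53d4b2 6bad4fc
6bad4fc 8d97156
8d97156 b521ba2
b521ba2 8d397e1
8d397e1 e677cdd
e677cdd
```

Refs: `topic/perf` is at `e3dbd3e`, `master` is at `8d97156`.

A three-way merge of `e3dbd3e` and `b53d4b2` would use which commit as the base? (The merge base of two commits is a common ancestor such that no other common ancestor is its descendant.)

Ancestors of e3dbd3e: {289dc37, 6bad4fc, 8d397e1, 8d97156, b521ba2, b53d4b2, d3b6c9f, df20978, e3dbd3e, e677cdd, f0117f6}.
Ancestors of b53d4b2: {6bad4fc, 8d397e1, 8d97156, b521ba2, b53d4b2, e677cdd}.
Common ancestors: {6bad4fc, 8d397e1, 8d97156, b521ba2, b53d4b2, e677cdd}.
Among these, b53d4b2 is not an ancestor of any other common ancestor — it is the merge base.

b53d4b2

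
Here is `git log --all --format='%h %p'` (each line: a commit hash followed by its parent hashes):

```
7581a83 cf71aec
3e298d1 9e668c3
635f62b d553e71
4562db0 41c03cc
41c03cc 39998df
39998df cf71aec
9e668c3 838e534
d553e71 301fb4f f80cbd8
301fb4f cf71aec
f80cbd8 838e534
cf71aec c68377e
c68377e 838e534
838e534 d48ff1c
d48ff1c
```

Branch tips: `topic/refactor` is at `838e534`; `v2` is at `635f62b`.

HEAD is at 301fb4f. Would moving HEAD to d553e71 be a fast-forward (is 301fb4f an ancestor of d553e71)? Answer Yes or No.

Yes

A fast-forward from 301fb4f to d553e71 is possible iff 301fb4f is an ancestor of d553e71.
Ancestors of d553e71: {301fb4f, 838e534, c68377e, cf71aec, d48ff1c, d553e71, f80cbd8}.
301fb4f is among them, so fast-forward is possible.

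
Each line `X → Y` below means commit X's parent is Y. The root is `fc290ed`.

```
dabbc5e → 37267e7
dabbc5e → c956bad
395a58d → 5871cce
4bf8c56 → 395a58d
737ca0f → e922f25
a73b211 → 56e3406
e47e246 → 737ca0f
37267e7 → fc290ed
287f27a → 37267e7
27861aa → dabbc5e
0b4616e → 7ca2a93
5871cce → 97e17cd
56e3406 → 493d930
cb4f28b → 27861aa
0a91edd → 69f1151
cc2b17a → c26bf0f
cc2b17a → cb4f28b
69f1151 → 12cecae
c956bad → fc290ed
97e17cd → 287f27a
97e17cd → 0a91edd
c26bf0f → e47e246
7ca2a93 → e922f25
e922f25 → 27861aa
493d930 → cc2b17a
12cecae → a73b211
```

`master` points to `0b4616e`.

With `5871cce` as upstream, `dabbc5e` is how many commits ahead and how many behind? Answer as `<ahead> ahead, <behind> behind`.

Reachable from dabbc5e: {37267e7, c956bad, dabbc5e, fc290ed}.
Reachable from 5871cce: {0a91edd, 12cecae, 27861aa, 287f27a, 37267e7, 493d930, 56e3406, 5871cce, 69f1151, 737ca0f, 97e17cd, a73b211, c26bf0f, c956bad, cb4f28b, cc2b17a, dabbc5e, e47e246, e922f25, fc290ed}.
Only in dabbc5e's history (ahead): {} — 0.
Only in 5871cce's history (behind): {0a91edd, 12cecae, 27861aa, 287f27a, 493d930, 56e3406, 5871cce, 69f1151, 737ca0f, 97e17cd, a73b211, c26bf0f, cb4f28b, cc2b17a, e47e246, e922f25} — 16.

0 ahead, 16 behind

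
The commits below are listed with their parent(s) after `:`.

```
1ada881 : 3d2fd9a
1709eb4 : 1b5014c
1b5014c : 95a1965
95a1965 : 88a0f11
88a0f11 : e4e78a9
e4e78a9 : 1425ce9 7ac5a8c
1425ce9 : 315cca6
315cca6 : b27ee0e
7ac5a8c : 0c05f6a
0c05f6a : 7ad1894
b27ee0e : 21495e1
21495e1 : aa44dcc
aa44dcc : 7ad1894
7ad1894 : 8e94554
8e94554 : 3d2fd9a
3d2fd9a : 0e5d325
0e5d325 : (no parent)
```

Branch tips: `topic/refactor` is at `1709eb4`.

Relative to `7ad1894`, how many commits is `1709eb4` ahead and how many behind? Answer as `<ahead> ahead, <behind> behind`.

12 ahead, 0 behind

Reachable from 1709eb4: {0c05f6a, 0e5d325, 1425ce9, 1709eb4, 1b5014c, 21495e1, 315cca6, 3d2fd9a, 7ac5a8c, 7ad1894, 88a0f11, 8e94554, 95a1965, aa44dcc, b27ee0e, e4e78a9}.
Reachable from 7ad1894: {0e5d325, 3d2fd9a, 7ad1894, 8e94554}.
Only in 1709eb4's history (ahead): {0c05f6a, 1425ce9, 1709eb4, 1b5014c, 21495e1, 315cca6, 7ac5a8c, 88a0f11, 95a1965, aa44dcc, b27ee0e, e4e78a9} — 12.
Only in 7ad1894's history (behind): {} — 0.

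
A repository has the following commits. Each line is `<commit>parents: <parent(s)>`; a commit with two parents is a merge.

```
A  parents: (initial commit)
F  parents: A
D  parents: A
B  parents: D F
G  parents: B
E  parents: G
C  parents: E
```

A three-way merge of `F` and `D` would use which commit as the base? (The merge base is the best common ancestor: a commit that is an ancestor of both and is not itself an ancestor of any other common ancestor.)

A

Ancestors of F: {A, F}.
Ancestors of D: {A, D}.
Common ancestors: {A}.
The only common ancestor is A, so it is the merge base.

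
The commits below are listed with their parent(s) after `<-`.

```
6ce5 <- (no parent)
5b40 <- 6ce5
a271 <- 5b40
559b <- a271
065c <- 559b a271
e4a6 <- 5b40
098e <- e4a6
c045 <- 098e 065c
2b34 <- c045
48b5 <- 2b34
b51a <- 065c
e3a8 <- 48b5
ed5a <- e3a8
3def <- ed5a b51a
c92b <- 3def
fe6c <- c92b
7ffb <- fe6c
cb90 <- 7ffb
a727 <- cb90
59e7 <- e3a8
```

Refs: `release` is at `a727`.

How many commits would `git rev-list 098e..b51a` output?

4

Reachable from b51a: {065c, 559b, 5b40, 6ce5, a271, b51a}.
Reachable from 098e: {098e, 5b40, 6ce5, e4a6}.
In b51a's history but not 098e's: {065c, 559b, a271, b51a} — 4 commits.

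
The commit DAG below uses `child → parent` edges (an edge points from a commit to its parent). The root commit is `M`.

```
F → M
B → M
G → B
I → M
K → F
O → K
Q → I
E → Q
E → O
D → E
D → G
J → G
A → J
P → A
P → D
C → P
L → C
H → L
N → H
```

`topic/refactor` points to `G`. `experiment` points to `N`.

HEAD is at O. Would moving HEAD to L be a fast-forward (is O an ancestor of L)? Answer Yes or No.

A fast-forward from O to L is possible iff O is an ancestor of L.
Ancestors of L: {A, B, C, D, E, F, G, I, J, K, L, M, O, P, Q}.
O is among them, so fast-forward is possible.

Yes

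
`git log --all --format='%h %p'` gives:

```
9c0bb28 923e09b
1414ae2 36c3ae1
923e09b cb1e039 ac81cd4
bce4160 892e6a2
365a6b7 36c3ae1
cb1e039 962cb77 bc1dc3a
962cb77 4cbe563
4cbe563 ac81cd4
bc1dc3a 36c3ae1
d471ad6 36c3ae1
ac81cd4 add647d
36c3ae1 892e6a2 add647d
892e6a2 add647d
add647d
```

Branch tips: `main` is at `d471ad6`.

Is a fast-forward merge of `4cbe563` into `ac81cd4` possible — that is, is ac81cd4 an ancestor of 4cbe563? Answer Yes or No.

A fast-forward from ac81cd4 to 4cbe563 is possible iff ac81cd4 is an ancestor of 4cbe563.
Ancestors of 4cbe563: {4cbe563, ac81cd4, add647d}.
ac81cd4 is among them, so fast-forward is possible.

Yes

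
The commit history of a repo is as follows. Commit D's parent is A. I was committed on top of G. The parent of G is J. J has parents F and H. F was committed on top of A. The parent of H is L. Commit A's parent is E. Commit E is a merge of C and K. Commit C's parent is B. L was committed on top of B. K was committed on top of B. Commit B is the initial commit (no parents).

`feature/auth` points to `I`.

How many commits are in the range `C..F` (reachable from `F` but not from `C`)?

Reachable from F: {A, B, C, E, F, K}.
Reachable from C: {B, C}.
In F's history but not C's: {A, E, F, K} — 4 commits.

4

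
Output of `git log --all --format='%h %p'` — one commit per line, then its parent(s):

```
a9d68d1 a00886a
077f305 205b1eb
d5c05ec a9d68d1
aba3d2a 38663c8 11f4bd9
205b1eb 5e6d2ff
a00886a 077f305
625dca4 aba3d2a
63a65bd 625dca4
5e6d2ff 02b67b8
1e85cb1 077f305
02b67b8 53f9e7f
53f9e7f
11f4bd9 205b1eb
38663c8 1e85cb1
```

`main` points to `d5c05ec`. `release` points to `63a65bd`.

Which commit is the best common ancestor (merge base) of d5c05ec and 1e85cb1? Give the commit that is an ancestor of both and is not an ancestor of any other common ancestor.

Ancestors of d5c05ec: {02b67b8, 077f305, 205b1eb, 53f9e7f, 5e6d2ff, a00886a, a9d68d1, d5c05ec}.
Ancestors of 1e85cb1: {02b67b8, 077f305, 1e85cb1, 205b1eb, 53f9e7f, 5e6d2ff}.
Common ancestors: {02b67b8, 077f305, 205b1eb, 53f9e7f, 5e6d2ff}.
Among these, 077f305 is not an ancestor of any other common ancestor — it is the merge base.

077f305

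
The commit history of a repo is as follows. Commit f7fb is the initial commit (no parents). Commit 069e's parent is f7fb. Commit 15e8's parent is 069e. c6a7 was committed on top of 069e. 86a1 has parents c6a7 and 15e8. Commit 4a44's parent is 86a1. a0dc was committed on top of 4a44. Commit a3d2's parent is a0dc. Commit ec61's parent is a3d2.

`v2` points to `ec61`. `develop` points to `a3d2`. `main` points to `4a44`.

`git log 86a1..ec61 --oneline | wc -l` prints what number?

Reachable from ec61: {069e, 15e8, 4a44, 86a1, a0dc, a3d2, c6a7, ec61, f7fb}.
Reachable from 86a1: {069e, 15e8, 86a1, c6a7, f7fb}.
In ec61's history but not 86a1's: {4a44, a0dc, a3d2, ec61} — 4 commits.

4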